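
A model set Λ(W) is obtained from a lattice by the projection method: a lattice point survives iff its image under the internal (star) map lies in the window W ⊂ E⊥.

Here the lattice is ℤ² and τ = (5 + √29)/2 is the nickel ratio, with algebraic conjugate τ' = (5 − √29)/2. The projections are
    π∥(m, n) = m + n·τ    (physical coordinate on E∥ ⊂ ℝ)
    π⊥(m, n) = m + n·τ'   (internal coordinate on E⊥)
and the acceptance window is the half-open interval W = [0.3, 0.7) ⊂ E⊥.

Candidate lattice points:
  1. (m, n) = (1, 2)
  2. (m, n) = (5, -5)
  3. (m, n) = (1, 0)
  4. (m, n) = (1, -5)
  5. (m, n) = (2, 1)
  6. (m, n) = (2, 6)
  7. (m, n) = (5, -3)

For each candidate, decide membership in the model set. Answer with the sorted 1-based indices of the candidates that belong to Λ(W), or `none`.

Numerically τ ≈ 5.19258 and τ' = −1/τ ≈ -0.19258.
#1 (1,2): internal coord 1 + (2)·τ' = +0.61484; +0.61484 ∈ [0.3, 0.7) → IN Λ
#2 (5,-5): internal coord 5 + (-5)·τ' = +5.96291; +5.96291 ∉ [0.3, 0.7) → out
#3 (1,0): internal coord 1 + (0)·τ' = +1.00000; +1.00000 ∉ [0.3, 0.7) → out
#4 (1,-5): internal coord 1 + (-5)·τ' = +1.96291; +1.96291 ∉ [0.3, 0.7) → out
#5 (2,1): internal coord 2 + (1)·τ' = +1.80742; +1.80742 ∉ [0.3, 0.7) → out
#6 (2,6): internal coord 2 + (6)·τ' = +0.84451; +0.84451 ∉ [0.3, 0.7) → out
#7 (5,-3): internal coord 5 + (-3)·τ' = +5.57775; +5.57775 ∉ [0.3, 0.7) → out

1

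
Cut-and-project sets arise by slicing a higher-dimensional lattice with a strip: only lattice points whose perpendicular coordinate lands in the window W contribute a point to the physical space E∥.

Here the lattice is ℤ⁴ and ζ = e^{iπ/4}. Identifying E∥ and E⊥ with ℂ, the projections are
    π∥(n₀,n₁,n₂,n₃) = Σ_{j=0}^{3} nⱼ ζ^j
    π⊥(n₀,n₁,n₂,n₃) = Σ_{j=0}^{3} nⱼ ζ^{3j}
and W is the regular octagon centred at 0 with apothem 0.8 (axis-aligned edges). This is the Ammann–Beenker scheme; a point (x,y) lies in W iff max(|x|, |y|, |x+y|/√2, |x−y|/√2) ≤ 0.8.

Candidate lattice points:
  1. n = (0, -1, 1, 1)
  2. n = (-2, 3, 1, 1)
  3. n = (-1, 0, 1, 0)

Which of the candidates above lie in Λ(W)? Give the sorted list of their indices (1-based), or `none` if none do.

π⊥(n) = n₀ + n₁ζ³ + n₂ζ⁶ + n₃ζ⁹ where ζ = e^{iπ/4}.
candidate 1: n = (0, -1, 1, 1) → π⊥ ≈ (+1.41421, -1.00000); max(|x|,|y|,|x±y|/√2) = 1.70711 > 0.8 ⇒ ∉ W
candidate 2: n = (-2, 3, 1, 1) → π⊥ ≈ (-3.41421, +1.82843); max(|x|,|y|,|x±y|/√2) = 3.70711 > 0.8 ⇒ ∉ W
candidate 3: n = (-1, 0, 1, 0) → π⊥ ≈ (-1.00000, -1.00000); max(|x|,|y|,|x±y|/√2) = 1.41421 > 0.8 ⇒ ∉ W

none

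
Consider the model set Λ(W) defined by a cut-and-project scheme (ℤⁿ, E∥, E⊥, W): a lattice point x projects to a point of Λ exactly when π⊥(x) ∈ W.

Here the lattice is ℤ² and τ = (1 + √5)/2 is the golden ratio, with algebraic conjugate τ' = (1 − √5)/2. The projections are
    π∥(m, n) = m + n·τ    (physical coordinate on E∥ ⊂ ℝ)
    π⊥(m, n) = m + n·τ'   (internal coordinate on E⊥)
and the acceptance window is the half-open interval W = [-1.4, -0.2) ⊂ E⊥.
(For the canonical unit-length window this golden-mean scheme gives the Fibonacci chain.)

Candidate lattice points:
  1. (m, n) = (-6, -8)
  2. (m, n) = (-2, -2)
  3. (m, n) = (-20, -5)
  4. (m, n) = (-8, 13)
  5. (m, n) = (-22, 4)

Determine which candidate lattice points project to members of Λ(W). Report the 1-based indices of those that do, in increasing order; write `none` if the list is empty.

1, 2

τ' = (1−√5)/2 ≈ -0.61803.
candidate 1: (m,n)=(-6,-8) → π∥ = -6-8·τ ≈ -18.94427, π⊥ = -6-8·τ' ≈ -1.05573 ∈ [-1.4, -0.2) ⇒ IN Λ
candidate 2: (m,n)=(-2,-2) → π∥ = -2-2·τ ≈ -5.23607, π⊥ = -2-2·τ' ≈ -0.76393 ∈ [-1.4, -0.2) ⇒ IN Λ
candidate 3: (m,n)=(-20,-5) → π∥ = -20-5·τ ≈ -28.09017, π⊥ = -20-5·τ' ≈ -16.90983 ∉ [-1.4, -0.2) ⇒ out
candidate 4: (m,n)=(-8,13) → π∥ = -8+13·τ ≈ 13.03444, π⊥ = -8+13·τ' ≈ -16.03444 ∉ [-1.4, -0.2) ⇒ out
candidate 5: (m,n)=(-22,4) → π∥ = -22+4·τ ≈ -15.52786, π⊥ = -22+4·τ' ≈ -24.47214 ∉ [-1.4, -0.2) ⇒ out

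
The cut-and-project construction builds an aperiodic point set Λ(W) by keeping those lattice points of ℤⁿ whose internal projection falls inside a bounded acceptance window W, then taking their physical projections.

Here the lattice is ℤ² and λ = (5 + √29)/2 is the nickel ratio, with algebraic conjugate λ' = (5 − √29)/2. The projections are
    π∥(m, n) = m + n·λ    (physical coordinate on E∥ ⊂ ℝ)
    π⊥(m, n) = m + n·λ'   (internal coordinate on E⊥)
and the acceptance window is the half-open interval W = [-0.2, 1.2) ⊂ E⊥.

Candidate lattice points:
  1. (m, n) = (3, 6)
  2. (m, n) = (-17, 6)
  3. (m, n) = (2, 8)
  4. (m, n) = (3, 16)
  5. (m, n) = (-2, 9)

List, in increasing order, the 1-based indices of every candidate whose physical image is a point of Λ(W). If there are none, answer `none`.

3, 4

Numerically λ ≈ 5.192582 and λ' = −1/λ ≈ -0.192582.
#1 (3,6): internal coord 3 + (6)·λ' = +1.844506; +1.844506 ∉ [-0.2, 1.2) → out
#2 (-17,6): internal coord -17 + (6)·λ' = -18.155494; -18.155494 ∉ [-0.2, 1.2) → out
#3 (2,8): internal coord 2 + (8)·λ' = +0.459341; +0.459341 ∈ [-0.2, 1.2) → IN Λ
#4 (3,16): internal coord 3 + (16)·λ' = -0.081318; -0.081318 ∈ [-0.2, 1.2) → IN Λ
#5 (-2,9): internal coord -2 + (9)·λ' = -3.733242; -3.733242 ∉ [-0.2, 1.2) → out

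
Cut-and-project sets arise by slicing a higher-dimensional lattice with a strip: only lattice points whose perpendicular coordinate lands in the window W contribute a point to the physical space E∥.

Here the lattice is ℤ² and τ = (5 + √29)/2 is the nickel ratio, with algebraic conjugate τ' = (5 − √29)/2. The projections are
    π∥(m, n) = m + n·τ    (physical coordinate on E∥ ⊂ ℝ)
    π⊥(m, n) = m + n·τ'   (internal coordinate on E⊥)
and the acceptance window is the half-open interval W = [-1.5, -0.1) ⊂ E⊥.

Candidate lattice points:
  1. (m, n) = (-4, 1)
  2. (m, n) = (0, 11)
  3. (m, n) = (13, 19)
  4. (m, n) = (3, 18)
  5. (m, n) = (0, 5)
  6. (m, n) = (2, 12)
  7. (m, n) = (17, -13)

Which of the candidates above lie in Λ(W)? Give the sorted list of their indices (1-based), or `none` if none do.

4, 5, 6

Compute τ' = (5−√29)/2 = -0.19258, so π⊥(m,n) = m -0.19258·n.
[1] lift (-4,1): star map gives -4.19258; window check -1.5 ≤ -4.19258 < -0.1 is false → out
[2] lift (0,11): star map gives -2.11841; window check -1.5 ≤ -2.11841 < -0.1 is false → out
[3] lift (13,19): star map gives 9.34093; window check -1.5 ≤ 9.34093 < -0.1 is false → out
[4] lift (3,18): star map gives -0.46648; window check -1.5 ≤ -0.46648 < -0.1 is true → IN Λ
[5] lift (0,5): star map gives -0.96291; window check -1.5 ≤ -0.96291 < -0.1 is true → IN Λ
[6] lift (2,12): star map gives -0.31099; window check -1.5 ≤ -0.31099 < -0.1 is true → IN Λ
[7] lift (17,-13): star map gives 19.50357; window check -1.5 ≤ 19.50357 < -0.1 is false → out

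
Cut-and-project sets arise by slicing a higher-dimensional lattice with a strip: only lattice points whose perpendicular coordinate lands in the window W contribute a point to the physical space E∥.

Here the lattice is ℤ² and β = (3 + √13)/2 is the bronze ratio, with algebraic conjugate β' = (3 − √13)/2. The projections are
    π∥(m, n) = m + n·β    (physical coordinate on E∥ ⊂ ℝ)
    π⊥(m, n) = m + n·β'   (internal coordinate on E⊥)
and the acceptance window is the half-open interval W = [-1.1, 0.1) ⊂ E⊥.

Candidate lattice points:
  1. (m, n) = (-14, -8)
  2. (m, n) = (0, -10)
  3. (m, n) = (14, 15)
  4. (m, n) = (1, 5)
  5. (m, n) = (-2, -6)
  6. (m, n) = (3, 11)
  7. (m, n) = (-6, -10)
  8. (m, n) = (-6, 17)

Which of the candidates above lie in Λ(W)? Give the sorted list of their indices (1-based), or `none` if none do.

4, 5, 6

Compute β' = (3−√13)/2 = -0.302776, so π⊥(m,n) = m -0.302776·n.
[1] lift (-14,-8): star map gives -11.577795; window check -1.1 ≤ -11.577795 < 0.1 is false → out
[2] lift (0,-10): star map gives 3.027756; window check -1.1 ≤ 3.027756 < 0.1 is false → out
[3] lift (14,15): star map gives 9.458365; window check -1.1 ≤ 9.458365 < 0.1 is false → out
[4] lift (1,5): star map gives -0.513878; window check -1.1 ≤ -0.513878 < 0.1 is true → IN Λ
[5] lift (-2,-6): star map gives -0.183346; window check -1.1 ≤ -0.183346 < 0.1 is true → IN Λ
[6] lift (3,11): star map gives -0.330532; window check -1.1 ≤ -0.330532 < 0.1 is true → IN Λ
[7] lift (-6,-10): star map gives -2.972244; window check -1.1 ≤ -2.972244 < 0.1 is false → out
[8] lift (-6,17): star map gives -11.147186; window check -1.1 ≤ -11.147186 < 0.1 is false → out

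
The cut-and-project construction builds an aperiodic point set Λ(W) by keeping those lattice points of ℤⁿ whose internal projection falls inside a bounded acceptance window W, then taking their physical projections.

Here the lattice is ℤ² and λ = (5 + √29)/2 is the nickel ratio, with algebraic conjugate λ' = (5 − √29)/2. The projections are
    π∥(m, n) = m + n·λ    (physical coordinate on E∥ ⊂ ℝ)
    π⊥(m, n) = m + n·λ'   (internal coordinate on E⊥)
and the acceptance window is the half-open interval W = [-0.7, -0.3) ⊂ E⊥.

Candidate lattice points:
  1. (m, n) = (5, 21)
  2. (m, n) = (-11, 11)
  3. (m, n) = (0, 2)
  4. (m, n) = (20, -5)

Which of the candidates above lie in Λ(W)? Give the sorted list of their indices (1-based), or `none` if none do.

3

Compute λ' = (5−√29)/2 = -0.1926, so π⊥(m,n) = m -0.1926·n.
#1 (5,21): internal coord 5 + (21)·λ' = +0.9558; +0.9558 ∉ [-0.7, -0.3) → out
#2 (-11,11): internal coord -11 + (11)·λ' = -13.1184; -13.1184 ∉ [-0.7, -0.3) → out
#3 (0,2): internal coord 0 + (2)·λ' = -0.3852; -0.3852 ∈ [-0.7, -0.3) → IN Λ
#4 (20,-5): internal coord 20 + (-5)·λ' = +20.9629; +20.9629 ∉ [-0.7, -0.3) → out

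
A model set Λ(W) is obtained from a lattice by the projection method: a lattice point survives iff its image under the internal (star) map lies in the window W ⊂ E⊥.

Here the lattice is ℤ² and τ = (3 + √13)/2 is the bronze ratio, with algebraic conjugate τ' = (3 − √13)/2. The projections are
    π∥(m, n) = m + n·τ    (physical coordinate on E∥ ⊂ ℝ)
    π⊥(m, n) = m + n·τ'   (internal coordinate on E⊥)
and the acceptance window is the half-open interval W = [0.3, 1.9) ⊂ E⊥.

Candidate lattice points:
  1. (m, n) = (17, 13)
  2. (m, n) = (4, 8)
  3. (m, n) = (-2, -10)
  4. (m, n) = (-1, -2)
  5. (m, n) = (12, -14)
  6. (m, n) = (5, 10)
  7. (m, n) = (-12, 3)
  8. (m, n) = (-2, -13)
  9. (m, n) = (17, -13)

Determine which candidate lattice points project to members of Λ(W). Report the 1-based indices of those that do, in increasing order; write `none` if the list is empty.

Compute τ' = (3−√13)/2 = -0.302776, so π⊥(m,n) = m -0.302776·n.
[1] lift (17,13): star map gives 13.063917; window check 0.3 ≤ 13.063917 < 1.9 is false → out
[2] lift (4,8): star map gives 1.577795; window check 0.3 ≤ 1.577795 < 1.9 is true → IN Λ
[3] lift (-2,-10): star map gives 1.027756; window check 0.3 ≤ 1.027756 < 1.9 is true → IN Λ
[4] lift (-1,-2): star map gives -0.394449; window check 0.3 ≤ -0.394449 < 1.9 is false → out
[5] lift (12,-14): star map gives 16.238859; window check 0.3 ≤ 16.238859 < 1.9 is false → out
[6] lift (5,10): star map gives 1.972244; window check 0.3 ≤ 1.972244 < 1.9 is false → out
[7] lift (-12,3): star map gives -12.908327; window check 0.3 ≤ -12.908327 < 1.9 is false → out
[8] lift (-2,-13): star map gives 1.936083; window check 0.3 ≤ 1.936083 < 1.9 is false → out
[9] lift (17,-13): star map gives 20.936083; window check 0.3 ≤ 20.936083 < 1.9 is false → out

2, 3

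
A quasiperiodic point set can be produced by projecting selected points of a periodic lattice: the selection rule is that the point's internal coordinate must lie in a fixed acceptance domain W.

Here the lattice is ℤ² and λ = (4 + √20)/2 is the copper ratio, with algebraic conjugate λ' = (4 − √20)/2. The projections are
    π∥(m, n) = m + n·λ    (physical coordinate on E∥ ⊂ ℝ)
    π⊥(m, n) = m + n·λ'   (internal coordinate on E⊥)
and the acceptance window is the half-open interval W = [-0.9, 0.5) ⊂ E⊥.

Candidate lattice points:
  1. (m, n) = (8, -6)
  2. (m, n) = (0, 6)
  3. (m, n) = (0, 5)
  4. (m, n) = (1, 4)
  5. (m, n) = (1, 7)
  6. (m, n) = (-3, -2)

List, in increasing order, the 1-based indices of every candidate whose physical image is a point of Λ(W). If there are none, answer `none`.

λ' = (4−√20)/2 ≈ -0.23607.
candidate 1: (m,n)=(8,-6) → π∥ = 8-6·λ ≈ -17.41641, π⊥ = 8-6·λ' ≈ 9.41641 ∉ [-0.9, 0.5) ⇒ out
candidate 2: (m,n)=(0,6) → π∥ = 0+6·λ ≈ 25.41641, π⊥ = 0+6·λ' ≈ -1.41641 ∉ [-0.9, 0.5) ⇒ out
candidate 3: (m,n)=(0,5) → π∥ = 0+5·λ ≈ 21.18034, π⊥ = 0+5·λ' ≈ -1.18034 ∉ [-0.9, 0.5) ⇒ out
candidate 4: (m,n)=(1,4) → π∥ = 1+4·λ ≈ 17.94427, π⊥ = 1+4·λ' ≈ 0.05573 ∈ [-0.9, 0.5) ⇒ IN Λ
candidate 5: (m,n)=(1,7) → π∥ = 1+7·λ ≈ 30.65248, π⊥ = 1+7·λ' ≈ -0.65248 ∈ [-0.9, 0.5) ⇒ IN Λ
candidate 6: (m,n)=(-3,-2) → π∥ = -3-2·λ ≈ -11.47214, π⊥ = -3-2·λ' ≈ -2.52786 ∉ [-0.9, 0.5) ⇒ out

4, 5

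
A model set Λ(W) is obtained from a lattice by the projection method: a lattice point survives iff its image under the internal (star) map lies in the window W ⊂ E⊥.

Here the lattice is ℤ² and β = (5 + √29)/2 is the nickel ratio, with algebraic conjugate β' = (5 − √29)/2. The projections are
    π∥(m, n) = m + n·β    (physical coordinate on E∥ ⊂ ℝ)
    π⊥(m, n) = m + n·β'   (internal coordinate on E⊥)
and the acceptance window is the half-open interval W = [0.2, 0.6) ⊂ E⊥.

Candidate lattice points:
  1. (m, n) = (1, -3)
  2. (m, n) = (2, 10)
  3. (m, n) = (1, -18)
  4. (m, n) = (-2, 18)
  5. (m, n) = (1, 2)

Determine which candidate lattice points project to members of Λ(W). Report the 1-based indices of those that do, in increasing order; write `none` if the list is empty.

none

β' = (5−√29)/2 ≈ -0.19258.
[1] lift (1,-3): star map gives 1.57775; window check 0.2 ≤ 1.57775 < 0.6 is false → out
[2] lift (2,10): star map gives 0.07418; window check 0.2 ≤ 0.07418 < 0.6 is false → out
[3] lift (1,-18): star map gives 4.46648; window check 0.2 ≤ 4.46648 < 0.6 is false → out
[4] lift (-2,18): star map gives -5.46648; window check 0.2 ≤ -5.46648 < 0.6 is false → out
[5] lift (1,2): star map gives 0.61484; window check 0.2 ≤ 0.61484 < 0.6 is false → out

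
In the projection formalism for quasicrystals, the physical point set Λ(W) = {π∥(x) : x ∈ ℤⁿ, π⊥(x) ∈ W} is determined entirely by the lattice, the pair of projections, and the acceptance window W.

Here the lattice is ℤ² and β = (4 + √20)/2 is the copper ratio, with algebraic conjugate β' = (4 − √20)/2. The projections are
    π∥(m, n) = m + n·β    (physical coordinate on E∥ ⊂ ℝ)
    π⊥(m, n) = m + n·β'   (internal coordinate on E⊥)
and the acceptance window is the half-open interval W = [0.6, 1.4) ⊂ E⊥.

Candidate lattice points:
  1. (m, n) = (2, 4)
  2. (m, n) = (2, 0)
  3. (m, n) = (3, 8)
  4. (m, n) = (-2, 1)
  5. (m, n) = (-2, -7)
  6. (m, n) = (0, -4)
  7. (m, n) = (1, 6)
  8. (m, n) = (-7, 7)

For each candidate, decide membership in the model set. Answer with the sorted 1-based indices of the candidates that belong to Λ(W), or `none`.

Compute β' = (4−√20)/2 = -0.23607, so π⊥(m,n) = m -0.23607·n.
[1] lift (2,4): star map gives 1.05573; window check 0.6 ≤ 1.05573 < 1.4 is true → IN Λ
[2] lift (2,0): star map gives 2.00000; window check 0.6 ≤ 2.00000 < 1.4 is false → out
[3] lift (3,8): star map gives 1.11146; window check 0.6 ≤ 1.11146 < 1.4 is true → IN Λ
[4] lift (-2,1): star map gives -2.23607; window check 0.6 ≤ -2.23607 < 1.4 is false → out
[5] lift (-2,-7): star map gives -0.34752; window check 0.6 ≤ -0.34752 < 1.4 is false → out
[6] lift (0,-4): star map gives 0.94427; window check 0.6 ≤ 0.94427 < 1.4 is true → IN Λ
[7] lift (1,6): star map gives -0.41641; window check 0.6 ≤ -0.41641 < 1.4 is false → out
[8] lift (-7,7): star map gives -8.65248; window check 0.6 ≤ -8.65248 < 1.4 is false → out

1, 3, 6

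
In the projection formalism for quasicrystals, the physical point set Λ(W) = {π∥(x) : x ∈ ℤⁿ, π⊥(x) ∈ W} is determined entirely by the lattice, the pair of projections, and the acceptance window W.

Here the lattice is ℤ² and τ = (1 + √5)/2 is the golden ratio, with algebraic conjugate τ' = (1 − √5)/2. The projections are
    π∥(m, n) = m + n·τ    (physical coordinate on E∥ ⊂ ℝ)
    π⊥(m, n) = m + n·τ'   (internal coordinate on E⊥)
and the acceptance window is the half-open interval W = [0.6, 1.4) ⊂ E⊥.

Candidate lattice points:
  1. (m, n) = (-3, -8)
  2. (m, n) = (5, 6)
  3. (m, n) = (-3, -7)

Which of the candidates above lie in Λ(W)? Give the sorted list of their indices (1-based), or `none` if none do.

2, 3

τ' = (1−√5)/2 ≈ -0.618034.
candidate 1: (m,n)=(-3,-8) → π∥ = -3-8·τ ≈ -15.944272, π⊥ = -3-8·τ' ≈ 1.944272 ∉ [0.6, 1.4) ⇒ out
candidate 2: (m,n)=(5,6) → π∥ = 5+6·τ ≈ 14.708204, π⊥ = 5+6·τ' ≈ 1.291796 ∈ [0.6, 1.4) ⇒ IN Λ
candidate 3: (m,n)=(-3,-7) → π∥ = -3-7·τ ≈ -14.326238, π⊥ = -3-7·τ' ≈ 1.326238 ∈ [0.6, 1.4) ⇒ IN Λ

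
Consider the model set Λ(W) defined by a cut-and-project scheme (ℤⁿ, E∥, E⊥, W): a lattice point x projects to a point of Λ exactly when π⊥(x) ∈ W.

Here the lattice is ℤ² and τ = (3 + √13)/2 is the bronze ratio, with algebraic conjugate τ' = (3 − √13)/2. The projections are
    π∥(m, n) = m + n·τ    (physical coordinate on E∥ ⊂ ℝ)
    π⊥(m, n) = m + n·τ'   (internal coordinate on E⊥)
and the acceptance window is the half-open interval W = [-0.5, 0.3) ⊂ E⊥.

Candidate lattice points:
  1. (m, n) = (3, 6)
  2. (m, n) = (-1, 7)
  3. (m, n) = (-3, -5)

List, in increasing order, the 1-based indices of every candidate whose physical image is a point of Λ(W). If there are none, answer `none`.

Numerically τ ≈ 3.302776 and τ' = −1/τ ≈ -0.302776.
candidate 1: (m,n)=(3,6) → π∥ = 3+6·τ ≈ 22.816654, π⊥ = 3+6·τ' ≈ 1.183346 ∉ [-0.5, 0.3) ⇒ out
candidate 2: (m,n)=(-1,7) → π∥ = -1+7·τ ≈ 22.119429, π⊥ = -1+7·τ' ≈ -3.119429 ∉ [-0.5, 0.3) ⇒ out
candidate 3: (m,n)=(-3,-5) → π∥ = -3-5·τ ≈ -19.513878, π⊥ = -3-5·τ' ≈ -1.486122 ∉ [-0.5, 0.3) ⇒ out

none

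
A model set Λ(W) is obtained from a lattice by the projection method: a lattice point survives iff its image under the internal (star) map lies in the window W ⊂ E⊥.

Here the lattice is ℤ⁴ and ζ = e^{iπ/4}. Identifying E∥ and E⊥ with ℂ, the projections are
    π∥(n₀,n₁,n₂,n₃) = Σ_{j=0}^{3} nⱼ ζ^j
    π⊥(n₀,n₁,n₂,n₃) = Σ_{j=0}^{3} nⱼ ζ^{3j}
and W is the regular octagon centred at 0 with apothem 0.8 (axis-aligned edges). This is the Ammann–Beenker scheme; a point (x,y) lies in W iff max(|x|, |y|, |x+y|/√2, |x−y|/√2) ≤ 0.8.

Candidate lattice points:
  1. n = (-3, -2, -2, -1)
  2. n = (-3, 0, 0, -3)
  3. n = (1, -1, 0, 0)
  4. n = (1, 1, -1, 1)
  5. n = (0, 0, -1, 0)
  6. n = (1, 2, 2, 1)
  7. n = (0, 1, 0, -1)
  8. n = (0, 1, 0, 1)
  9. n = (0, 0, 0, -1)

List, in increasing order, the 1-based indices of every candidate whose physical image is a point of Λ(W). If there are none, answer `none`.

6

Internal map: ζ^{3j} for j=0..3 gives (1,0), (−√2/2,√2/2), (0,−1), (√2/2,√2/2).
candidate 1: n = (-3, -2, -2, -1) → π⊥ ≈ (-2.292893, -0.121320); max(|x|,|y|,|x±y|/√2) = 2.292893 > 0.8 ⇒ ∉ W
candidate 2: n = (-3, 0, 0, -3) → π⊥ ≈ (-5.121320, -2.121320); max(|x|,|y|,|x±y|/√2) = 5.121320 > 0.8 ⇒ ∉ W
candidate 3: n = (1, -1, 0, 0) → π⊥ ≈ (+1.707107, -0.707107); max(|x|,|y|,|x±y|/√2) = 1.707107 > 0.8 ⇒ ∉ W
candidate 4: n = (1, 1, -1, 1) → π⊥ ≈ (+1.000000, +2.414214); max(|x|,|y|,|x±y|/√2) = 2.414214 > 0.8 ⇒ ∉ W
candidate 5: n = (0, 0, -1, 0) → π⊥ ≈ (+0.000000, +1.000000); max(|x|,|y|,|x±y|/√2) = 1.000000 > 0.8 ⇒ ∉ W
candidate 6: n = (1, 2, 2, 1) → π⊥ ≈ (+0.292893, +0.121320); max(|x|,|y|,|x±y|/√2) = 0.292893 ≤ 0.8 ⇒ ∈ W
candidate 7: n = (0, 1, 0, -1) → π⊥ ≈ (-1.414214, +0.000000); max(|x|,|y|,|x±y|/√2) = 1.414214 > 0.8 ⇒ ∉ W
candidate 8: n = (0, 1, 0, 1) → π⊥ ≈ (+0.000000, +1.414214); max(|x|,|y|,|x±y|/√2) = 1.414214 > 0.8 ⇒ ∉ W
candidate 9: n = (0, 0, 0, -1) → π⊥ ≈ (-0.707107, -0.707107); max(|x|,|y|,|x±y|/√2) = 1.000000 > 0.8 ⇒ ∉ W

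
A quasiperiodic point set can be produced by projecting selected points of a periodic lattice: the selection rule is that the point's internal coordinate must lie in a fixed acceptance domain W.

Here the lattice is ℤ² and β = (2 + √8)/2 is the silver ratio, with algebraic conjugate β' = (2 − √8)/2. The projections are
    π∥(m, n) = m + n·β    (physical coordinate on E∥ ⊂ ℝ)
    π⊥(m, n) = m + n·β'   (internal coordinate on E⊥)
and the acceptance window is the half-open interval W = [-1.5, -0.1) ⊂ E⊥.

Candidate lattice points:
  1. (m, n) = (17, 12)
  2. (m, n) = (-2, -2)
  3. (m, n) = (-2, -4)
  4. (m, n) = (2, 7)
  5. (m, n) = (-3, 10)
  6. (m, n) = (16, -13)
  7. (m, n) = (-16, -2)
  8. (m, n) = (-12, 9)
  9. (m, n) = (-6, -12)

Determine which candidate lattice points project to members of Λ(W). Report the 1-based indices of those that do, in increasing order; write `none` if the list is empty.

Numerically β ≈ 2.414214 and β' = −1/β ≈ -0.414214.
candidate 1: (m,n)=(17,12) → π∥ = 17+12·β ≈ 45.970563, π⊥ = 17+12·β' ≈ 12.029437 ∉ [-1.5, -0.1) ⇒ out
candidate 2: (m,n)=(-2,-2) → π∥ = -2-2·β ≈ -6.828427, π⊥ = -2-2·β' ≈ -1.171573 ∈ [-1.5, -0.1) ⇒ IN Λ
candidate 3: (m,n)=(-2,-4) → π∥ = -2-4·β ≈ -11.656854, π⊥ = -2-4·β' ≈ -0.343146 ∈ [-1.5, -0.1) ⇒ IN Λ
candidate 4: (m,n)=(2,7) → π∥ = 2+7·β ≈ 18.899495, π⊥ = 2+7·β' ≈ -0.899495 ∈ [-1.5, -0.1) ⇒ IN Λ
candidate 5: (m,n)=(-3,10) → π∥ = -3+10·β ≈ 21.142136, π⊥ = -3+10·β' ≈ -7.142136 ∉ [-1.5, -0.1) ⇒ out
candidate 6: (m,n)=(16,-13) → π∥ = 16-13·β ≈ -15.384776, π⊥ = 16-13·β' ≈ 21.384776 ∉ [-1.5, -0.1) ⇒ out
candidate 7: (m,n)=(-16,-2) → π∥ = -16-2·β ≈ -20.828427, π⊥ = -16-2·β' ≈ -15.171573 ∉ [-1.5, -0.1) ⇒ out
candidate 8: (m,n)=(-12,9) → π∥ = -12+9·β ≈ 9.727922, π⊥ = -12+9·β' ≈ -15.727922 ∉ [-1.5, -0.1) ⇒ out
candidate 9: (m,n)=(-6,-12) → π∥ = -6-12·β ≈ -34.970563, π⊥ = -6-12·β' ≈ -1.029437 ∈ [-1.5, -0.1) ⇒ IN Λ

2, 3, 4, 9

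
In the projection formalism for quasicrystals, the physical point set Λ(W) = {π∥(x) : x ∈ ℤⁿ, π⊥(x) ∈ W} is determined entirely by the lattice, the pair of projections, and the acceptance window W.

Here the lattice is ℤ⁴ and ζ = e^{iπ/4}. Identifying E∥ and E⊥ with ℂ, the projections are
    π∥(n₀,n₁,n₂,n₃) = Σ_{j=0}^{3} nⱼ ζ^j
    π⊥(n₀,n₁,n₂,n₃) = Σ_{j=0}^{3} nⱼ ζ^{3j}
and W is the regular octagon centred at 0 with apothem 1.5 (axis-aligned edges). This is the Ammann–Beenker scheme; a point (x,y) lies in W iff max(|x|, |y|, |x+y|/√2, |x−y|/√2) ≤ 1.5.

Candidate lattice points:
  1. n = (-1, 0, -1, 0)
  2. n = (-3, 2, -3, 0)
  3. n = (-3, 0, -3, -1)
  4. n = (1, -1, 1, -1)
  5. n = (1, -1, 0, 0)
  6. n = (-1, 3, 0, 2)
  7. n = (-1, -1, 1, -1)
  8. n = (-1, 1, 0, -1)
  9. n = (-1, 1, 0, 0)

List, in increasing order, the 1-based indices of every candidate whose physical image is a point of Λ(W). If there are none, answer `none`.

Internal map: ζ^{3j} for j=0..3 gives (1,0), (−√2/2,√2/2), (0,−1), (√2/2,√2/2).
#1 (-1, 0, -1, 0): internal (-1.000000, 1.000000); octagon support 1.414214 vs apothem 1.5 → ∈ W
#2 (-3, 2, -3, 0): internal (-4.414214, 4.414214); octagon support 6.242641 vs apothem 1.5 → ∉ W
#3 (-3, 0, -3, -1): internal (-3.707107, 2.292893); octagon support 4.242641 vs apothem 1.5 → ∉ W
#4 (1, -1, 1, -1): internal (1.000000, -2.414214); octagon support 2.414214 vs apothem 1.5 → ∉ W
#5 (1, -1, 0, 0): internal (1.707107, -0.707107); octagon support 1.707107 vs apothem 1.5 → ∉ W
#6 (-1, 3, 0, 2): internal (-1.707107, 3.535534); octagon support 3.707107 vs apothem 1.5 → ∉ W
#7 (-1, -1, 1, -1): internal (-1.000000, -2.414214); octagon support 2.414214 vs apothem 1.5 → ∉ W
#8 (-1, 1, 0, -1): internal (-2.414214, 0.000000); octagon support 2.414214 vs apothem 1.5 → ∉ W
#9 (-1, 1, 0, 0): internal (-1.707107, 0.707107); octagon support 1.707107 vs apothem 1.5 → ∉ W

1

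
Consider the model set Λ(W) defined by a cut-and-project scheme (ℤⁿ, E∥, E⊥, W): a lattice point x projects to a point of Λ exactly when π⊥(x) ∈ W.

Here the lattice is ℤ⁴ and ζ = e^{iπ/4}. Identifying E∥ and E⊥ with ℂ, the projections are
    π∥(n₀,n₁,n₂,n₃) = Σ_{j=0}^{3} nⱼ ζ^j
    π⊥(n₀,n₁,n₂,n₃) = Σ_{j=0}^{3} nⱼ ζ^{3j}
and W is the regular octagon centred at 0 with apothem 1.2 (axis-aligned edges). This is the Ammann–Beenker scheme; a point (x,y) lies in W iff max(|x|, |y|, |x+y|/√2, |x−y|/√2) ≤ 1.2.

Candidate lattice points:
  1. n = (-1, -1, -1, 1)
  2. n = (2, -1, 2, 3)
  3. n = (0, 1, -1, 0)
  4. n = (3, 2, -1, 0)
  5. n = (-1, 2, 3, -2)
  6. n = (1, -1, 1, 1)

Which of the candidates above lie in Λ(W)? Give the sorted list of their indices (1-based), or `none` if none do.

1

Internal map: ζ^{3j} for j=0..3 gives (1,0), (−√2/2,√2/2), (0,−1), (√2/2,√2/2).
#1 (-1, -1, -1, 1): internal (0.414214, 1.000000); octagon support 1.000000 vs apothem 1.2 → ∈ W
#2 (2, -1, 2, 3): internal (4.828427, -0.585786); octagon support 4.828427 vs apothem 1.2 → ∉ W
#3 (0, 1, -1, 0): internal (-0.707107, 1.707107); octagon support 1.707107 vs apothem 1.2 → ∉ W
#4 (3, 2, -1, 0): internal (1.585786, 2.414214); octagon support 2.828427 vs apothem 1.2 → ∉ W
#5 (-1, 2, 3, -2): internal (-3.828427, -3.000000); octagon support 4.828427 vs apothem 1.2 → ∉ W
#6 (1, -1, 1, 1): internal (2.414214, -1.000000); octagon support 2.414214 vs apothem 1.2 → ∉ W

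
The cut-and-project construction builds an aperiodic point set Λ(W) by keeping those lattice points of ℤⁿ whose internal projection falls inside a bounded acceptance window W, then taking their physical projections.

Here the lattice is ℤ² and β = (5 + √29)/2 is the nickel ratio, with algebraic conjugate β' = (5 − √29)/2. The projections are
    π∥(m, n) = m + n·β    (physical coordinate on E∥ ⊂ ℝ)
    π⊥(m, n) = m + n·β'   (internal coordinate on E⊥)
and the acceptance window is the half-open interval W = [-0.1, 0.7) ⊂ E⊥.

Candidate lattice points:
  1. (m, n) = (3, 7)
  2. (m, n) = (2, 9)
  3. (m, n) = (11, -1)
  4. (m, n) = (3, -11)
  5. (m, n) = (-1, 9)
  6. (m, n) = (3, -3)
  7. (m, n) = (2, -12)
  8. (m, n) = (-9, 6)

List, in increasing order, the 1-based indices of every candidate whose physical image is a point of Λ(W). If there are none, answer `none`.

2

Numerically β ≈ 5.1926 and β' = −1/β ≈ -0.1926.
#1 (3,7): internal coord 3 + (7)·β' = +1.6519; +1.6519 ∉ [-0.1, 0.7) → out
#2 (2,9): internal coord 2 + (9)·β' = +0.2668; +0.2668 ∈ [-0.1, 0.7) → IN Λ
#3 (11,-1): internal coord 11 + (-1)·β' = +11.1926; +11.1926 ∉ [-0.1, 0.7) → out
#4 (3,-11): internal coord 3 + (-11)·β' = +5.1184; +5.1184 ∉ [-0.1, 0.7) → out
#5 (-1,9): internal coord -1 + (9)·β' = -2.7332; -2.7332 ∉ [-0.1, 0.7) → out
#6 (3,-3): internal coord 3 + (-3)·β' = +3.5777; +3.5777 ∉ [-0.1, 0.7) → out
#7 (2,-12): internal coord 2 + (-12)·β' = +4.3110; +4.3110 ∉ [-0.1, 0.7) → out
#8 (-9,6): internal coord -9 + (6)·β' = -10.1555; -10.1555 ∉ [-0.1, 0.7) → out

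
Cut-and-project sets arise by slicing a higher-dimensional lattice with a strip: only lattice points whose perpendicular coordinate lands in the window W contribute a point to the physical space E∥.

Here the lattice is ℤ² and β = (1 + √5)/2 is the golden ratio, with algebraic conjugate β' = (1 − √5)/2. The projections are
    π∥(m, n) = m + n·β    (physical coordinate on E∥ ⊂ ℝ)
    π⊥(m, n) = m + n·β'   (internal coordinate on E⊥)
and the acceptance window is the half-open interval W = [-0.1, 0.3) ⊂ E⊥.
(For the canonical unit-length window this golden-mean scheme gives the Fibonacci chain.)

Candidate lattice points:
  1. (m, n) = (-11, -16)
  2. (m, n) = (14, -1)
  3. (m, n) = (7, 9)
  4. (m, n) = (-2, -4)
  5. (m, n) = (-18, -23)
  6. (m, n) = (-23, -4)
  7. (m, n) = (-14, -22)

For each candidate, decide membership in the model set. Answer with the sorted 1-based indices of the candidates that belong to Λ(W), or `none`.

Numerically β ≈ 1.618034 and β' = −1/β ≈ -0.618034.
candidate 1: (m,n)=(-11,-16) → π∥ = -11-16·β ≈ -36.888544, π⊥ = -11-16·β' ≈ -1.111456 ∉ [-0.1, 0.3) ⇒ out
candidate 2: (m,n)=(14,-1) → π∥ = 14-1·β ≈ 12.381966, π⊥ = 14-1·β' ≈ 14.618034 ∉ [-0.1, 0.3) ⇒ out
candidate 3: (m,n)=(7,9) → π∥ = 7+9·β ≈ 21.562306, π⊥ = 7+9·β' ≈ 1.437694 ∉ [-0.1, 0.3) ⇒ out
candidate 4: (m,n)=(-2,-4) → π∥ = -2-4·β ≈ -8.472136, π⊥ = -2-4·β' ≈ 0.472136 ∉ [-0.1, 0.3) ⇒ out
candidate 5: (m,n)=(-18,-23) → π∥ = -18-23·β ≈ -55.214782, π⊥ = -18-23·β' ≈ -3.785218 ∉ [-0.1, 0.3) ⇒ out
candidate 6: (m,n)=(-23,-4) → π∥ = -23-4·β ≈ -29.472136, π⊥ = -23-4·β' ≈ -20.527864 ∉ [-0.1, 0.3) ⇒ out
candidate 7: (m,n)=(-14,-22) → π∥ = -14-22·β ≈ -49.596748, π⊥ = -14-22·β' ≈ -0.403252 ∉ [-0.1, 0.3) ⇒ out

none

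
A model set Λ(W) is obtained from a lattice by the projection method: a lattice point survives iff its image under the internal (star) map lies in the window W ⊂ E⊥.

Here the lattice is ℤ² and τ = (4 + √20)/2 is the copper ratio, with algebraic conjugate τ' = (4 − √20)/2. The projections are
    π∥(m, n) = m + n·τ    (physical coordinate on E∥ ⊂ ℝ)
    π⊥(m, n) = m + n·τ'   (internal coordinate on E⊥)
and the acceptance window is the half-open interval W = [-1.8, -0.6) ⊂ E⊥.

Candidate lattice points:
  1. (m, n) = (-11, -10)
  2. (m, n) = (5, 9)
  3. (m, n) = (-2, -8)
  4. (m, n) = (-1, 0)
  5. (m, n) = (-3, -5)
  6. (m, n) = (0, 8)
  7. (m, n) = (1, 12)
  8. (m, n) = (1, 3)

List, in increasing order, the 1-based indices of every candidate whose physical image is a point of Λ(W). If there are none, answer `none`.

4

Numerically τ ≈ 4.23607 and τ' = −1/τ ≈ -0.23607.
[1] lift (-11,-10): star map gives -8.63932; window check -1.8 ≤ -8.63932 < -0.6 is false → out
[2] lift (5,9): star map gives 2.87539; window check -1.8 ≤ 2.87539 < -0.6 is false → out
[3] lift (-2,-8): star map gives -0.11146; window check -1.8 ≤ -0.11146 < -0.6 is false → out
[4] lift (-1,0): star map gives -1.00000; window check -1.8 ≤ -1.00000 < -0.6 is true → IN Λ
[5] lift (-3,-5): star map gives -1.81966; window check -1.8 ≤ -1.81966 < -0.6 is false → out
[6] lift (0,8): star map gives -1.88854; window check -1.8 ≤ -1.88854 < -0.6 is false → out
[7] lift (1,12): star map gives -1.83282; window check -1.8 ≤ -1.83282 < -0.6 is false → out
[8] lift (1,3): star map gives 0.29180; window check -1.8 ≤ 0.29180 < -0.6 is false → out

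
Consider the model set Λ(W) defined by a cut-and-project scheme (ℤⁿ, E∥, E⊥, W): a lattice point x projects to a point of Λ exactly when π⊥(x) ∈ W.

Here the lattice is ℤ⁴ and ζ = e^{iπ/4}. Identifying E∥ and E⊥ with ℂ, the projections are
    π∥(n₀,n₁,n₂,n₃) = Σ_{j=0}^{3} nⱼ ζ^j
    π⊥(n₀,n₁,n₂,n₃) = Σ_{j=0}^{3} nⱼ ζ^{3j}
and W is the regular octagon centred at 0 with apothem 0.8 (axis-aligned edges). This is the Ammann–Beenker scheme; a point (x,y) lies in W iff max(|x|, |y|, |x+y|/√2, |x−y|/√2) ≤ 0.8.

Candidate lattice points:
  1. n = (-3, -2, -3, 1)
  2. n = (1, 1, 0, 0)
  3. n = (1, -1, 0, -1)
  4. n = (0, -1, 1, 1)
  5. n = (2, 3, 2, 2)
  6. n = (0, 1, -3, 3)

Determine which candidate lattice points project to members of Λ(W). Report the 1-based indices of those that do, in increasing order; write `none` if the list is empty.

π⊥(n) = n₀ + n₁ζ³ + n₂ζ⁶ + n₃ζ⁹ where ζ = e^{iπ/4}.
candidate 1: n = (-3, -2, -3, 1) → π⊥ ≈ (-0.878680, +2.292893); max(|x|,|y|,|x±y|/√2) = 2.292893 > 0.8 ⇒ ∉ W
candidate 2: n = (1, 1, 0, 0) → π⊥ ≈ (+0.292893, +0.707107); max(|x|,|y|,|x±y|/√2) = 0.707107 ≤ 0.8 ⇒ ∈ W
candidate 3: n = (1, -1, 0, -1) → π⊥ ≈ (+1.000000, -1.414214); max(|x|,|y|,|x±y|/√2) = 1.707107 > 0.8 ⇒ ∉ W
candidate 4: n = (0, -1, 1, 1) → π⊥ ≈ (+1.414214, -1.000000); max(|x|,|y|,|x±y|/√2) = 1.707107 > 0.8 ⇒ ∉ W
candidate 5: n = (2, 3, 2, 2) → π⊥ ≈ (+1.292893, +1.535534); max(|x|,|y|,|x±y|/√2) = 2.000000 > 0.8 ⇒ ∉ W
candidate 6: n = (0, 1, -3, 3) → π⊥ ≈ (+1.414214, +5.828427); max(|x|,|y|,|x±y|/√2) = 5.828427 > 0.8 ⇒ ∉ W

2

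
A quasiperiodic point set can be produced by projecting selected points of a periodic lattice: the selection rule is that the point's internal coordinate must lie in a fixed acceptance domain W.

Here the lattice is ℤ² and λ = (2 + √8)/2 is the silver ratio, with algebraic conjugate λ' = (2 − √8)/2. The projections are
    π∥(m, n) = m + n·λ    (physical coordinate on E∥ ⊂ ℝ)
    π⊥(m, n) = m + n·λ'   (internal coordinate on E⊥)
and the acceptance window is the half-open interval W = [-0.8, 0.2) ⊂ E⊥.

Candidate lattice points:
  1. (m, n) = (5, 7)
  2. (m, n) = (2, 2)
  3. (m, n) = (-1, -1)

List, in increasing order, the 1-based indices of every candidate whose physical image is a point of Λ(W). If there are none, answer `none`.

Numerically λ ≈ 2.41421 and λ' = −1/λ ≈ -0.41421.
candidate 1: (m,n)=(5,7) → π∥ = 5+7·λ ≈ 21.89949, π⊥ = 5+7·λ' ≈ 2.10051 ∉ [-0.8, 0.2) ⇒ out
candidate 2: (m,n)=(2,2) → π∥ = 2+2·λ ≈ 6.82843, π⊥ = 2+2·λ' ≈ 1.17157 ∉ [-0.8, 0.2) ⇒ out
candidate 3: (m,n)=(-1,-1) → π∥ = -1-1·λ ≈ -3.41421, π⊥ = -1-1·λ' ≈ -0.58579 ∈ [-0.8, 0.2) ⇒ IN Λ

3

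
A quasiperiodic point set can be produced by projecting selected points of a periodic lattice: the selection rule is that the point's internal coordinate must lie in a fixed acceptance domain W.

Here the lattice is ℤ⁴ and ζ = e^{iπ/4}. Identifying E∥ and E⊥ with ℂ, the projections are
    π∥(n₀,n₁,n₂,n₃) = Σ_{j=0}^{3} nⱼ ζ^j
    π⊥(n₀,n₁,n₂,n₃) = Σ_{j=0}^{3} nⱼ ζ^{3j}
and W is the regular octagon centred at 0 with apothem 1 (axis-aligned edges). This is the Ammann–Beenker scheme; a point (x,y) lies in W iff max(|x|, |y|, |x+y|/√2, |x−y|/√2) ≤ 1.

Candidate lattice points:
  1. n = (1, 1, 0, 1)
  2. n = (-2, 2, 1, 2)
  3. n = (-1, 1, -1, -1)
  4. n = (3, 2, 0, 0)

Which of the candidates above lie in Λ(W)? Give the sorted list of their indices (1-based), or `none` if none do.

With ζ = e^{iπ/4} the internal vectors are ζ^0,ζ^3,ζ^6,ζ^9.
candidate 1: n = (1, 1, 0, 1) → π⊥ ≈ (+1.0000, +1.4142); max(|x|,|y|,|x±y|/√2) = 1.7071 > 1 ⇒ ∉ W
candidate 2: n = (-2, 2, 1, 2) → π⊥ ≈ (-2.0000, +1.8284); max(|x|,|y|,|x±y|/√2) = 2.7071 > 1 ⇒ ∉ W
candidate 3: n = (-1, 1, -1, -1) → π⊥ ≈ (-2.4142, +1.0000); max(|x|,|y|,|x±y|/√2) = 2.4142 > 1 ⇒ ∉ W
candidate 4: n = (3, 2, 0, 0) → π⊥ ≈ (+1.5858, +1.4142); max(|x|,|y|,|x±y|/√2) = 2.1213 > 1 ⇒ ∉ W

none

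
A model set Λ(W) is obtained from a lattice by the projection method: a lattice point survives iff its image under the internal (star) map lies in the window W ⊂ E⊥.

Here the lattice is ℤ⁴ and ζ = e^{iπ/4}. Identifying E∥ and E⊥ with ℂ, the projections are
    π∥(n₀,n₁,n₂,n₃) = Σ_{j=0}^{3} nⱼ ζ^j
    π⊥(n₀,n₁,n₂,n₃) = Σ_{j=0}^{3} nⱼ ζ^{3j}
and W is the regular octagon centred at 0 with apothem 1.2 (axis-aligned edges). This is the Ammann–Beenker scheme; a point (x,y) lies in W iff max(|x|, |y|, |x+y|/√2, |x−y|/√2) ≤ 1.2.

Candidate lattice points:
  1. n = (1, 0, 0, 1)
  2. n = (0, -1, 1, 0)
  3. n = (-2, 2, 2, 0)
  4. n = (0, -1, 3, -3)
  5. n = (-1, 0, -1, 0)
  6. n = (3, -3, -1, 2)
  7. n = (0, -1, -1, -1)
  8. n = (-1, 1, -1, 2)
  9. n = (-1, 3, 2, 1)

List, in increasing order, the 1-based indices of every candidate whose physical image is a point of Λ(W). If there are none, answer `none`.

Internal map: ζ^{3j} for j=0..3 gives (1,0), (−√2/2,√2/2), (0,−1), (√2/2,√2/2).
#1 (1, 0, 0, 1): internal (1.707107, 0.707107); octagon support 1.707107 vs apothem 1.2 → ∉ W
#2 (0, -1, 1, 0): internal (0.707107, -1.707107); octagon support 1.707107 vs apothem 1.2 → ∉ W
#3 (-2, 2, 2, 0): internal (-3.414214, -0.585786); octagon support 3.414214 vs apothem 1.2 → ∉ W
#4 (0, -1, 3, -3): internal (-1.414214, -5.828427); octagon support 5.828427 vs apothem 1.2 → ∉ W
#5 (-1, 0, -1, 0): internal (-1.000000, 1.000000); octagon support 1.414214 vs apothem 1.2 → ∉ W
#6 (3, -3, -1, 2): internal (6.535534, 0.292893); octagon support 6.535534 vs apothem 1.2 → ∉ W
#7 (0, -1, -1, -1): internal (0.000000, -0.414214); octagon support 0.414214 vs apothem 1.2 → ∈ W
#8 (-1, 1, -1, 2): internal (-0.292893, 3.121320); octagon support 3.121320 vs apothem 1.2 → ∉ W
#9 (-1, 3, 2, 1): internal (-2.414214, 0.828427); octagon support 2.414214 vs apothem 1.2 → ∉ W

7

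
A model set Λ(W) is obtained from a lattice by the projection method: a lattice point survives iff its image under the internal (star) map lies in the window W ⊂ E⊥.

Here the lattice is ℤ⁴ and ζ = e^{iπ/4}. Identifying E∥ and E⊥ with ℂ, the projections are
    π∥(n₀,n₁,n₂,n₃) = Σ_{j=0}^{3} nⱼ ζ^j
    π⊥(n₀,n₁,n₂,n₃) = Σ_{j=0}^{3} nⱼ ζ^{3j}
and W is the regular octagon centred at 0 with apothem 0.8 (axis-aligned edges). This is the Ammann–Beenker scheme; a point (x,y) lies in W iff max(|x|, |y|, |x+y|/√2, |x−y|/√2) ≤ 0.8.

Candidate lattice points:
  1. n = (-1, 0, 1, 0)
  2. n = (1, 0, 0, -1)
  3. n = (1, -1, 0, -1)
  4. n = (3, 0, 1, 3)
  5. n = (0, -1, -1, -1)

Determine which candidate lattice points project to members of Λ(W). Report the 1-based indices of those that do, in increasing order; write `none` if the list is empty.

With ζ = e^{iπ/4} the internal vectors are ζ^0,ζ^3,ζ^6,ζ^9.
candidate 1: n = (-1, 0, 1, 0) → π⊥ ≈ (-1.00000, -1.00000); max(|x|,|y|,|x±y|/√2) = 1.41421 > 0.8 ⇒ ∉ W
candidate 2: n = (1, 0, 0, -1) → π⊥ ≈ (+0.29289, -0.70711); max(|x|,|y|,|x±y|/√2) = 0.70711 ≤ 0.8 ⇒ ∈ W
candidate 3: n = (1, -1, 0, -1) → π⊥ ≈ (+1.00000, -1.41421); max(|x|,|y|,|x±y|/√2) = 1.70711 > 0.8 ⇒ ∉ W
candidate 4: n = (3, 0, 1, 3) → π⊥ ≈ (+5.12132, +1.12132); max(|x|,|y|,|x±y|/√2) = 5.12132 > 0.8 ⇒ ∉ W
candidate 5: n = (0, -1, -1, -1) → π⊥ ≈ (+0.00000, -0.41421); max(|x|,|y|,|x±y|/√2) = 0.41421 ≤ 0.8 ⇒ ∈ W

2, 5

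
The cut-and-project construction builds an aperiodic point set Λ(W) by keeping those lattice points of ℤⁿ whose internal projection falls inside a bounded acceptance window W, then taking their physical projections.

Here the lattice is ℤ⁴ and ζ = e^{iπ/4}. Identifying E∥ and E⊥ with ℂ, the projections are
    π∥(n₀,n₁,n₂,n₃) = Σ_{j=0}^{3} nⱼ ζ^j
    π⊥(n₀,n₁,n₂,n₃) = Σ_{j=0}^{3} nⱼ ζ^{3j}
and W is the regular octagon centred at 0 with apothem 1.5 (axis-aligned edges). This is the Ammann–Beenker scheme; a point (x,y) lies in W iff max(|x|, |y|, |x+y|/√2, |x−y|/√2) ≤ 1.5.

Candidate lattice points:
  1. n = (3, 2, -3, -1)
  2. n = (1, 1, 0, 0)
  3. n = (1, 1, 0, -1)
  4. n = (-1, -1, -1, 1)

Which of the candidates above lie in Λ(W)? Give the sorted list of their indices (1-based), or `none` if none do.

2, 3, 4

π⊥(n) = n₀ + n₁ζ³ + n₂ζ⁶ + n₃ζ⁹ where ζ = e^{iπ/4}.
candidate 1: n = (3, 2, -3, -1) → π⊥ ≈ (+0.878680, +3.707107); max(|x|,|y|,|x±y|/√2) = 3.707107 > 1.5 ⇒ ∉ W
candidate 2: n = (1, 1, 0, 0) → π⊥ ≈ (+0.292893, +0.707107); max(|x|,|y|,|x±y|/√2) = 0.707107 ≤ 1.5 ⇒ ∈ W
candidate 3: n = (1, 1, 0, -1) → π⊥ ≈ (-0.414214, +0.000000); max(|x|,|y|,|x±y|/√2) = 0.414214 ≤ 1.5 ⇒ ∈ W
candidate 4: n = (-1, -1, -1, 1) → π⊥ ≈ (+0.414214, +1.000000); max(|x|,|y|,|x±y|/√2) = 1.000000 ≤ 1.5 ⇒ ∈ W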